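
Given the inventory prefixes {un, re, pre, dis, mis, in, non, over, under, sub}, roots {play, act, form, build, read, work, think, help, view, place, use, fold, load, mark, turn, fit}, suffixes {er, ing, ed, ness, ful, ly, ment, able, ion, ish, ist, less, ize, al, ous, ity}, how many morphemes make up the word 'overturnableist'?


Segmenting 'overturnableist' against the inventory:
  'over' -> prefix (morpheme 1)
  'turn' -> root (morpheme 2)
  'able' -> suffix (morpheme 3)
  'ist' -> suffix (morpheme 4)
Total morphemes: 4

4


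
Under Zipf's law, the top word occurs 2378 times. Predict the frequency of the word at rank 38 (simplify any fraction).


Zipf's law: freq(rank) = f1 / rank
f1 = 2378, rank = 38
freq = 2378 / 38
GCD(2378, 38) = 2
Simplified: 1189/19

1189/19


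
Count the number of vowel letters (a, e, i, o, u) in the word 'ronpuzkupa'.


Scanning each character of 'ronpuzkupa':
  Position 1: 'r' -> consonant (running count: 0)
  Position 2: 'o' -> vowel (running count: 1)
  Position 3: 'n' -> consonant (running count: 1)
  Position 4: 'p' -> consonant (running count: 1)
  Position 5: 'u' -> vowel (running count: 2)
  Position 6: 'z' -> consonant (running count: 2)
  Position 7: 'k' -> consonant (running count: 2)
  Position 8: 'u' -> vowel (running count: 3)
  Position 9: 'p' -> consonant (running count: 3)
  Position 10: 'a' -> vowel (running count: 4)
Total vowels: 4

4


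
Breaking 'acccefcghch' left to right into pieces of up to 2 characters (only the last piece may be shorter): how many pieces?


'acccefcghch' has 11 characters.
Chunking with max size 2:
  Chunk 1: 'ac' (positions 0-1)
  Chunk 2: 'cc' (positions 2-3)
  Chunk 3: 'ef' (positions 4-5)
  Chunk 4: 'cg' (positions 6-7)
  Chunk 5: 'hc' (positions 8-9)
  Chunk 6: 'h' (positions 10-10)
Total chunks: ceil(11 / 2) = 6

6


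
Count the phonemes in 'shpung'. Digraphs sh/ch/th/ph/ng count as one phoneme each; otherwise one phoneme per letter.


Parsing 'shpung' greedily, digraphs first:
  'sh' -> digraph (1 consonant phoneme) (phonemes so far: 1)
  'p' -> consonant phoneme (phonemes so far: 2)
  'u' -> vowel phoneme (phonemes so far: 3)
  'ng' -> digraph (1 consonant phoneme) (phonemes so far: 4)
Total phonemes: 4

4


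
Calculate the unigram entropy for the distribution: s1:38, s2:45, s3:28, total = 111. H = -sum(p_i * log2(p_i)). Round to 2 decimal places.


Computing entropy H = -sum(p_i * log2(p_i)):
  s1: p = 38/111 = 0.3423, -p*log2(p) = 0.5294
  s2: p = 45/111 = 0.4054, -p*log2(p) = 0.5281
  s3: p = 28/111 = 0.2523, -p*log2(p) = 0.5012
H = sum of terms = 1.5587
Rounded to 2 decimals: 1.56

1.56


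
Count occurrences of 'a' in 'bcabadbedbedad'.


Scanning 'bcabadbedbedad' for 'a':
  Position 2: 'a' -> MATCH (count: 1)
  Position 4: 'a' -> MATCH (count: 2)
  Position 12: 'a' -> MATCH (count: 3)
Total occurrences of 'a': 3

3


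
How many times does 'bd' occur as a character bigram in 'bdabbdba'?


Scanning 'bdabbdba' for bigram 'bd':
  Position 0: 'bd' -> MATCH
  Position 1: 'da' -> no
  Position 2: 'ab' -> no
  Position 3: 'bb' -> no
  Position 4: 'bd' -> MATCH
  Position 5: 'db' -> no
  Position 6: 'ba' -> no
Total matches: 2

2


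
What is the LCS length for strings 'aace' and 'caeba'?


DP table for LCS of 'aace' and 'caeba':
       c  a  e  b  a
    0  0  0  0  0  0
  a 0  0  1  1  1  1
  a 0  0  1  1  1  2
  c 0  1  1  1  1  2
  e 0  1  1  2  2  2
LCS: 'aa'
LCS length = 2

2


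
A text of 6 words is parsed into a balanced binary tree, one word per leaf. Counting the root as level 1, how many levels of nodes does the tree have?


In a balanced binary tree with n leaves the deepest leaf is ceil(log2(n)) edges below the root,
so counting node levels inclusive of root and leaves gives ceil(log2(n)) + 1 levels.
log2(6) = 2.5850
ceil(2.5850) = 3
levels = 3 + 1 = 4

4


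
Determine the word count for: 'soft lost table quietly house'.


Counting words by splitting on spaces:
  Word 1: 'soft'
  Word 2: 'lost'
  Word 3: 'table'
  Word 4: 'quietly'
  Word 5: 'house'
Total words: 5

5


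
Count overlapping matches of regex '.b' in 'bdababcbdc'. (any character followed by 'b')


Pattern: .b means any character followed by 'b'.
Scanning 'bdababcbdc' position-by-position:
  Pos 0: window 'bd' -> no
  Pos 1: window 'da' -> no
  Pos 2: window 'ab' -> MATCH
  Pos 3: window 'ba' -> no
  Pos 4: window 'ab' -> MATCH
  Pos 5: window 'bc' -> no
  Pos 6: window 'cb' -> MATCH
  Pos 7: window 'bd' -> no
  Pos 8: window 'dc' -> no
  Pos 9: window 'c' -> no
Total matches: 3

3


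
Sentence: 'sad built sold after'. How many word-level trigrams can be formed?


Word trigrams from [4] words:
  Trigram 1: (sad built sold)
  Trigram 2: (built sold after)
Total word trigrams: 4 - 2 = 2

2


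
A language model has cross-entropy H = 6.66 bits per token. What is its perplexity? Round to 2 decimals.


Perplexity formula: PP = 2^H
H = 6.66
PP = 2^6.66
Decompose: 2^6.66 = 2^6 * 2^0.66
2^6 = 64, 2^0.66 ~ 1.5800826
PP ~ 64 * 1.5800826 = 101.1252864
Rounded to 2 decimals: 101.13

101.13


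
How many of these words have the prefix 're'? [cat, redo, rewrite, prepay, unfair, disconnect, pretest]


Checking each word for prefix 're':
  'cat' -> no (count: 0)
  'redo' -> YES, starts with 're' (count: 1)
  'rewrite' -> YES, starts with 're' (count: 2)
  'prepay' -> no (count: 2)
  'unfair' -> no (count: 2)
  'disconnect' -> no (count: 2)
  'pretest' -> no (count: 2)
Total with prefix 're': 2

2


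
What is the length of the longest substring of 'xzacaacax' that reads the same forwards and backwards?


Scanning 'xzacaacax' for palindromic substrings.
Substring at positions 2-7: 'acaaca'.
Check: reverse('acaaca') = 'acaaca' -> palindrome confirmed.
Neighbouring characters ('z' / 'x') break symmetry, so it cannot extend further.
No longer palindromic substring exists; longest length = 6

6


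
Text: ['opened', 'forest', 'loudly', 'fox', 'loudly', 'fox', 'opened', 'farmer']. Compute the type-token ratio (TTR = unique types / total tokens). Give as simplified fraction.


Tokens: 8
Unique types: ('farmer', 'forest', 'fox', 'loudly', 'opened') = 5
TTR = 5/8
Already in lowest terms.

5/8


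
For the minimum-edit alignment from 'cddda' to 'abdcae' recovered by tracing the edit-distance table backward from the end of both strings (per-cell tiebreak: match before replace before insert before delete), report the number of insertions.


Edit distance = 4. Backtracking from cell (5, 6) with preference match > replace > insert > delete,
then listing the resulting alignment 'cddda' -> 'abdcae' left to right:
  Step 1: replace c->a
  Step 2: replace d->b
  Step 3: keep 'd'
  Step 4: replace d->c
  Step 5: keep 'a'
  Step 6: insert 'e' [insertion #1]
Total insertions: 1

1


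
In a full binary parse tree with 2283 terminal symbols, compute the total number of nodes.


Leaf nodes (terminals): 2283
Internal nodes = n - 1 = 2283 - 1 = 2282
Total = leaves + internal = 2283 + 2282 = 4565

4565


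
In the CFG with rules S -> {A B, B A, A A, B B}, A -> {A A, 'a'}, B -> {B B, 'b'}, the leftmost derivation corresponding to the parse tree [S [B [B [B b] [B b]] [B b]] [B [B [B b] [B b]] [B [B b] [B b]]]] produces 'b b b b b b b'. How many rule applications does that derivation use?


Every bracketed nonterminal node [X ...] in the tree is produced by exactly one rule application.
Reading the tree off as a leftmost derivation:
  Step 1: S  =>  B B   (applied S -> B B)
  Step 2: B B  =>  B B B   (applied B -> B B)
  Step 3: B B B  =>  B B B B   (applied B -> B B)
  Step 4: B B B B  =>  b B B B   (applied B -> b)
  Step 5: b B B B  =>  b b B B   (applied B -> b)
  Step 6: b b B B  =>  b b b B   (applied B -> b)
  Step 7: b b b B  =>  b b b B B   (applied B -> B B)
  Step 8: b b b B B  =>  b b b B B B   (applied B -> B B)
  Step 9: b b b B B B  =>  b b b b B B   (applied B -> b)
  Step 10: b b b b B B  =>  b b b b b B   (applied B -> b)
  Step 11: b b b b b B  =>  b b b b b B B   (applied B -> B B)
  Step 12: b b b b b B B  =>  b b b b b b B   (applied B -> b)
  Step 13: b b b b b b B  =>  b b b b b b b   (applied B -> b)
Final yield: b b b b b b b
Total rewrite steps: 13

13


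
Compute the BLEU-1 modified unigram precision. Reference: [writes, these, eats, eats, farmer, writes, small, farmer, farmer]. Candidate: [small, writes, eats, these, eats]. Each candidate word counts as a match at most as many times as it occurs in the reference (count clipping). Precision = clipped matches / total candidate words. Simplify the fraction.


Reference word counts: {'eats': 2, 'farmer': 3, 'small': 1, 'these': 1, 'writes': 2}
Checking each candidate word (with clipping):
  'small' -> in reference (ref count 1, used 1/1) -> match (matches: 1)
  'writes' -> in reference (ref count 2, used 1/2) -> match (matches: 2)
  'eats' -> in reference (ref count 2, used 1/2) -> match (matches: 3)
  'these' -> in reference (ref count 1, used 1/1) -> match (matches: 4)
  'eats' -> in reference (ref count 2, used 2/2) -> match (matches: 5)
Clipped matches: 5, Candidate length: 5
Precision = 5/5 = 1

1


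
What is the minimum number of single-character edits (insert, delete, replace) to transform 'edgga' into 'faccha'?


Building DP table for s1='edgga' (len 5) and s2='faccha' (len 6):
       f  a  c  c  h  a
    0  1  2  3  4  5  6
  e 1  1  2  3  4  5  6
  d 2  2  2  3  4  5  6
  g 3  3  3  3  4  5  6
  g 4  4  4  4  4  5  6
  a 5  5  4  5  5  5  5
Edit distance = dp[5][6] = 5

5


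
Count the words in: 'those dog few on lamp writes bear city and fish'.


Counting words by splitting on spaces:
  Word 1: 'those'
  Word 2: 'dog'
  Word 3: 'few'
  Word 4: 'on'
  Word 5: 'lamp'
  Word 6: 'writes'
  Word 7: 'bear'
  Word 8: 'city'
  Word 9: 'and'
  Word 10: 'fish'
Total words: 10

10


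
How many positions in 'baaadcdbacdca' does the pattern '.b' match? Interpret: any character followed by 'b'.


Pattern: .b means any character followed by 'b'.
Scanning 'baaadcdbacdca' position-by-position:
  Pos 0: window 'ba' -> no
  Pos 1: window 'aa' -> no
  Pos 2: window 'aa' -> no
  Pos 3: window 'ad' -> no
  Pos 4: window 'dc' -> no
  Pos 5: window 'cd' -> no
  Pos 6: window 'db' -> MATCH
  Pos 7: window 'ba' -> no
  Pos 8: window 'ac' -> no
  Pos 9: window 'cd' -> no
  Pos 10: window 'dc' -> no
  Pos 11: window 'ca' -> no
  Pos 12: window 'a' -> no
Total matches: 1

1


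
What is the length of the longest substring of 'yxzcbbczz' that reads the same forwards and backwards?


Scanning 'yxzcbbczz' for palindromic substrings.
Substring at positions 2-7: 'zcbbcz'.
Check: reverse('zcbbcz') = 'zcbbcz' -> palindrome confirmed.
Neighbouring characters ('x' / 'z') break symmetry, so it cannot extend further.
No longer palindromic substring exists; longest length = 6

6


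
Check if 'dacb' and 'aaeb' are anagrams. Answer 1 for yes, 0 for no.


Sort characters of 'dacb': 'abcd'
Sort characters of 'aaeb': 'aabe'
Sorted forms differ -> they are NOT anagrams
Result: 0

0


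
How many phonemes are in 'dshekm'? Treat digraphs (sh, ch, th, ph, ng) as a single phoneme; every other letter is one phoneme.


Parsing 'dshekm' greedily, digraphs first:
  'd' -> consonant phoneme (phonemes so far: 1)
  'sh' -> digraph (1 consonant phoneme) (phonemes so far: 2)
  'e' -> vowel phoneme (phonemes so far: 3)
  'k' -> consonant phoneme (phonemes so far: 4)
  'm' -> consonant phoneme (phonemes so far: 5)
Total phonemes: 5

5


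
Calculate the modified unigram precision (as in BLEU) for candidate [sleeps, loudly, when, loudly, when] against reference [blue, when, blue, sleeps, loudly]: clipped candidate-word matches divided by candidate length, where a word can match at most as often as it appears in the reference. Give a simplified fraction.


Reference word counts: {'blue': 2, 'loudly': 1, 'sleeps': 1, 'when': 1}
Checking each candidate word (with clipping):
  'sleeps' -> in reference (ref count 1, used 1/1) -> match (matches: 1)
  'loudly' -> in reference (ref count 1, used 1/1) -> match (matches: 2)
  'when' -> in reference (ref count 1, used 1/1) -> match (matches: 3)
  'loudly' -> ref count 1 already used up (1/1) -> clipped, no match (matches: 3)
  'when' -> ref count 1 already used up (1/1) -> clipped, no match (matches: 3)
Clipped matches: 3, Candidate length: 5
Precision = 3/5

3/5


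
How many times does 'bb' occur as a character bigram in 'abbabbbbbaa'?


Scanning 'abbabbbbbaa' for bigram 'bb':
  Position 0: 'ab' -> no
  Position 1: 'bb' -> MATCH
  Position 2: 'ba' -> no
  Position 3: 'ab' -> no
  Position 4: 'bb' -> MATCH
  Position 5: 'bb' -> MATCH
  Position 6: 'bb' -> MATCH
  Position 7: 'bb' -> MATCH
  Position 8: 'ba' -> no
  Position 9: 'aa' -> no
Total matches: 5

5


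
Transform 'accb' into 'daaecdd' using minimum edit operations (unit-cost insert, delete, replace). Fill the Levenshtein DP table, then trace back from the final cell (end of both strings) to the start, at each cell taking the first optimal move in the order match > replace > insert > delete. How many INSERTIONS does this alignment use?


Edit distance = 5. Backtracking from cell (4, 7) with preference match > replace > insert > delete,
then listing the resulting alignment 'accb' -> 'daaecdd' left to right:
  Step 1: insert 'd' [insertion #1]
  Step 2: insert 'a' [insertion #2]
  Step 3: keep 'a'
  Step 4: insert 'e' [insertion #3]
  Step 5: keep 'c'
  Step 6: replace c->d
  Step 7: replace b->d
Total insertions: 3

3


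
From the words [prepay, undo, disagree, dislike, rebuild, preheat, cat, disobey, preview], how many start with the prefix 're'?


Checking each word for prefix 're':
  'prepay' -> no (count: 0)
  'undo' -> no (count: 0)
  'disagree' -> no (count: 0)
  'dislike' -> no (count: 0)
  'rebuild' -> YES, starts with 're' (count: 1)
  'preheat' -> no (count: 1)
  'cat' -> no (count: 1)
  'disobey' -> no (count: 1)
  'preview' -> no (count: 1)
Total with prefix 're': 1

1


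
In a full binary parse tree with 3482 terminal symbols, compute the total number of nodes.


Leaf nodes (terminals): 3482
Internal nodes = n - 1 = 3482 - 1 = 3481
Total = leaves + internal = 3482 + 3481 = 6963

6963


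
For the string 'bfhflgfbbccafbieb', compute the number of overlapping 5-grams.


String 'bfhflgfbbccafbieb' has length L = 17.
Number of overlapping n-grams = L - n + 1
Substituting: 17 - 5 + 1 = 13

13


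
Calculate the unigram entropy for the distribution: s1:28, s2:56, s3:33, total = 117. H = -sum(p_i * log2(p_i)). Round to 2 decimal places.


Computing entropy H = -sum(p_i * log2(p_i)):
  s1: p = 28/117 = 0.2393, -p*log2(p) = 0.4937
  s2: p = 56/117 = 0.4786, -p*log2(p) = 0.5088
  s3: p = 33/117 = 0.2821, -p*log2(p) = 0.5150
H = sum of terms = 1.5175
Rounded to 2 decimals: 1.52

1.52


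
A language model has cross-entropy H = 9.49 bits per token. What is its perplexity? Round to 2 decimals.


Perplexity formula: PP = 2^H
H = 9.49
PP = 2^9.49
Decompose: 2^9.49 = 2^9 * 2^0.49
2^9 = 512, 2^0.49 ~ 1.4044449
PP ~ 512 * 1.4044449 = 719.0757888
Rounded to 2 decimals: 719.08

719.08


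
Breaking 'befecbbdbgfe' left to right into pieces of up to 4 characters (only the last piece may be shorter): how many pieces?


'befecbbdbgfe' has 12 characters.
Chunking with max size 4:
  Chunk 1: 'befe' (positions 0-3)
  Chunk 2: 'cbbd' (positions 4-7)
  Chunk 3: 'bgfe' (positions 8-11)
Total chunks: ceil(12 / 4) = 3

3


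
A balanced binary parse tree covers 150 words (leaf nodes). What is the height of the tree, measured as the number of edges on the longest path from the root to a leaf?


In a balanced binary tree with n leaves the deepest leaf is ceil(log2(n)) edges below the root.
log2(150) = 7.2288
ceil(7.2288) = 8
height (edges) = 8

8


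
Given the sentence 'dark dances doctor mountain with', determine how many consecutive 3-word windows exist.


Word trigrams from [5] words:
  Trigram 1: (dark dances doctor)
  Trigram 2: (dances doctor mountain)
  Trigram 3: (doctor mountain with)
Total word trigrams: 5 - 2 = 3

3


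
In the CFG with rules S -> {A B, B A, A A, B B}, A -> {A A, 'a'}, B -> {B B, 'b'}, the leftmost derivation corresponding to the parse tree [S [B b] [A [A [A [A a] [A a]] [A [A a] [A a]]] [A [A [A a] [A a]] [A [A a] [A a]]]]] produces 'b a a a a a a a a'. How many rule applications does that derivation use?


Every bracketed nonterminal node [X ...] in the tree is produced by exactly one rule application.
Reading the tree off as a leftmost derivation:
  Step 1: S  =>  B A   (applied S -> B A)
  Step 2: B A  =>  b A   (applied B -> b)
  Step 3: b A  =>  b A A   (applied A -> A A)
  Step 4: b A A  =>  b A A A   (applied A -> A A)
  Step 5: b A A A  =>  b A A A A   (applied A -> A A)
  Step 6: b A A A A  =>  b a A A A   (applied A -> a)
  Step 7: b a A A A  =>  b a a A A   (applied A -> a)
  Step 8: b a a A A  =>  b a a A A A   (applied A -> A A)
  Step 9: b a a A A A  =>  b a a a A A   (applied A -> a)
  Step 10: b a a a A A  =>  b a a a a A   (applied A -> a)
  Step 11: b a a a a A  =>  b a a a a A A   (applied A -> A A)
  Step 12: b a a a a A A  =>  b a a a a A A A   (applied A -> A A)
  Step 13: b a a a a A A A  =>  b a a a a a A A   (applied A -> a)
  Step 14: b a a a a a A A  =>  b a a a a a a A   (applied A -> a)
  Step 15: b a a a a a a A  =>  b a a a a a a A A   (applied A -> A A)
  Step 16: b a a a a a a A A  =>  b a a a a a a a A   (applied A -> a)
  Step 17: b a a a a a a a A  =>  b a a a a a a a a   (applied A -> a)
Final yield: b a a a a a a a a
Total rewrite steps: 17

17


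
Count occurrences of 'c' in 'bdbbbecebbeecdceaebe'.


Scanning 'bdbbbecebbeecdceaebe' for 'c':
  Position 6: 'c' -> MATCH (count: 1)
  Position 12: 'c' -> MATCH (count: 2)
  Position 14: 'c' -> MATCH (count: 3)
Total occurrences of 'c': 3

3


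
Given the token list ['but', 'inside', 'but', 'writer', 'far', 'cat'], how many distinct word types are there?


Listing all tokens and tracking unique types:
  Token 1: 'but' -> NEW (unique so far: 1)
  Token 2: 'inside' -> NEW (unique so far: 2)
  Token 3: 'but' -> duplicate (unique so far: 2)
  Token 4: 'writer' -> NEW (unique so far: 3)
  Token 5: 'far' -> NEW (unique so far: 4)
  Token 6: 'cat' -> NEW (unique so far: 5)
Unique types: ('but', 'cat', 'far', 'inside', 'writer')
Vocabulary size: 5

5


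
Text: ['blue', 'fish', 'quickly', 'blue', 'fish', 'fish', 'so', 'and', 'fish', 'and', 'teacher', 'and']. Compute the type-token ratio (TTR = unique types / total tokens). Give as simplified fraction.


Tokens: 12
Unique types: ('and', 'blue', 'fish', 'quickly', 'so', 'teacher') = 6
TTR = 6/12
Simplify: divide both by 6 -> 1/2
TTR = 1/2

1/2


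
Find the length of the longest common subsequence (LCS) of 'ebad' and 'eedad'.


DP table for LCS of 'ebad' and 'eedad':
       e  e  d  a  d
    0  0  0  0  0  0
  e 0  1  1  1  1  1
  b 0  1  1  1  1  1
  a 0  1  1  1  2  2
  d 0  1  1  2  2  3
LCS: 'ead'
LCS length = 3

3


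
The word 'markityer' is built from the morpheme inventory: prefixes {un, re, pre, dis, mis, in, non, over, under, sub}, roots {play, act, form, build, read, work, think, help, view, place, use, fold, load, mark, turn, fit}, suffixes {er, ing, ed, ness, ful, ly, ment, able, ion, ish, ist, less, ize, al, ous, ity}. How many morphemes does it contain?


Segmenting 'markityer' against the inventory:
  'mark' -> root (morpheme 1)
  'ity' -> suffix (morpheme 2)
  'er' -> suffix (morpheme 3)
Total morphemes: 3

3


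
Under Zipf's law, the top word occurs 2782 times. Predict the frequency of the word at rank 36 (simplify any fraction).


Zipf's law: freq(rank) = f1 / rank
f1 = 2782, rank = 36
freq = 2782 / 36
GCD(2782, 36) = 2
Simplified: 1391/18

1391/18


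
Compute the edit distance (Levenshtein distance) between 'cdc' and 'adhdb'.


Building DP table for s1='cdc' (len 3) and s2='adhdb' (len 5):
       a  d  h  d  b
    0  1  2  3  4  5
  c 1  1  2  3  4  5
  d 2  2  1  2  3  4
  c 3  3  2  2  3  4
Edit distance = dp[3][5] = 4

4


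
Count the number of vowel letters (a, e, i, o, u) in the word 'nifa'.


Scanning each character of 'nifa':
  Position 1: 'n' -> consonant (running count: 0)
  Position 2: 'i' -> vowel (running count: 1)
  Position 3: 'f' -> consonant (running count: 1)
  Position 4: 'a' -> vowel (running count: 2)
Total vowels: 2

2


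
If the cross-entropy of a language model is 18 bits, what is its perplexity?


Perplexity formula: PP = 2^H
H = 18
PP = 2^18
PP = 2^18 = 262144

262144


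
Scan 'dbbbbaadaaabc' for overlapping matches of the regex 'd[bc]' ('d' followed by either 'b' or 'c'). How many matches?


Pattern: d[bc] means 'd' followed by either 'b' or 'c'.
Scanning 'dbbbbaadaaabc' position-by-position:
  Pos 0: window 'db' -> MATCH
  Pos 1: window 'bb' -> no
  Pos 2: window 'bb' -> no
  Pos 3: window 'bb' -> no
  Pos 4: window 'ba' -> no
  Pos 5: window 'aa' -> no
  Pos 6: window 'ad' -> no
  Pos 7: window 'da' -> no
  Pos 8: window 'aa' -> no
  Pos 9: window 'aa' -> no
  Pos 10: window 'ab' -> no
  Pos 11: window 'bc' -> no
  Pos 12: window 'c' -> no
Total matches: 1

1


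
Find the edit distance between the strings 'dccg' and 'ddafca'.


Building DP table for s1='dccg' (len 4) and s2='ddafca' (len 6):
       d  d  a  f  c  a
    0  1  2  3  4  5  6
  d 1  0  1  2  3  4  5
  c 2  1  1  2  3  3  4
  c 3  2  2  2  3  3  4
  g 4  3  3  3  3  4  4
Edit distance = dp[4][6] = 4

4


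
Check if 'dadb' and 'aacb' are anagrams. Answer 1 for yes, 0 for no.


Sort characters of 'dadb': 'abdd'
Sort characters of 'aacb': 'aabc'
Sorted forms differ -> they are NOT anagrams
Result: 0

0


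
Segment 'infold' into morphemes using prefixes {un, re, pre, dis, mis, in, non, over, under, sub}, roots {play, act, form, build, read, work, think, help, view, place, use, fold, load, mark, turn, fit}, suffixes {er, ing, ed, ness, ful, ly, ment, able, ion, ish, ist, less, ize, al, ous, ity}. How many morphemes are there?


Segmenting 'infold' against the inventory:
  'in' -> prefix (morpheme 1)
  'fold' -> root (morpheme 2)
Total morphemes: 2

2


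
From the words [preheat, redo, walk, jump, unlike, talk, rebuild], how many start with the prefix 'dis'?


Checking each word for prefix 'dis':
  'preheat' -> no (count: 0)
  'redo' -> no (count: 0)
  'walk' -> no (count: 0)
  'jump' -> no (count: 0)
  'unlike' -> no (count: 0)
  'talk' -> no (count: 0)
  'rebuild' -> no (count: 0)
Total with prefix 'dis': 0

0


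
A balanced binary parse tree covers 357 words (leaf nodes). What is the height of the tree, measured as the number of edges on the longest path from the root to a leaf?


In a balanced binary tree with n leaves the deepest leaf is ceil(log2(n)) edges below the root.
log2(357) = 8.4798
ceil(8.4798) = 9
height (edges) = 9

9


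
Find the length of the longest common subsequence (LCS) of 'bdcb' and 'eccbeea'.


DP table for LCS of 'bdcb' and 'eccbeea':
       e  c  c  b  e  e  a
    0  0  0  0  0  0  0  0
  b 0  0  0  0  1  1  1  1
  d 0  0  0  0  1  1  1  1
  c 0  0  1  1  1  1  1  1
  b 0  0  1  1  2  2  2  2
LCS: 'cb'
LCS length = 2

2


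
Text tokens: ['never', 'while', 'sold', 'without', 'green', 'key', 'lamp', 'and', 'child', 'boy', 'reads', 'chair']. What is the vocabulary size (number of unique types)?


Listing all tokens and tracking unique types:
  Token 1: 'never' -> NEW (unique so far: 1)
  Token 2: 'while' -> NEW (unique so far: 2)
  Token 3: 'sold' -> NEW (unique so far: 3)
  Token 4: 'without' -> NEW (unique so far: 4)
  Token 5: 'green' -> NEW (unique so far: 5)
  Token 6: 'key' -> NEW (unique so far: 6)
  Token 7: 'lamp' -> NEW (unique so far: 7)
  Token 8: 'and' -> NEW (unique so far: 8)
  Token 9: 'child' -> NEW (unique so far: 9)
  Token 10: 'boy' -> NEW (unique so far: 10)
  Token 11: 'reads' -> NEW (unique so far: 11)
  Token 12: 'chair' -> NEW (unique so far: 12)
Unique types: ('and', 'boy', 'chair', 'child', 'green', 'key', 'lamp', 'never', 'reads', 'sold', 'while', 'without')
Vocabulary size: 12

12


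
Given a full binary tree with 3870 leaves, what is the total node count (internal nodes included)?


Leaf nodes (terminals): 3870
Internal nodes = n - 1 = 3870 - 1 = 3869
Total = leaves + internal = 3870 + 3869 = 7739

7739


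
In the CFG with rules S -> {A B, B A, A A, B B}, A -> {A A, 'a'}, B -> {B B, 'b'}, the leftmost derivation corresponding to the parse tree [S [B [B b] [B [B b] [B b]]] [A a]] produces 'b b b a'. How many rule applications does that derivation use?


Every bracketed nonterminal node [X ...] in the tree is produced by exactly one rule application.
Reading the tree off as a leftmost derivation:
  Step 1: S  =>  B A   (applied S -> B A)
  Step 2: B A  =>  B B A   (applied B -> B B)
  Step 3: B B A  =>  b B A   (applied B -> b)
  Step 4: b B A  =>  b B B A   (applied B -> B B)
  Step 5: b B B A  =>  b b B A   (applied B -> b)
  Step 6: b b B A  =>  b b b A   (applied B -> b)
  Step 7: b b b A  =>  b b b a   (applied A -> a)
Final yield: b b b a
Total rewrite steps: 7

7


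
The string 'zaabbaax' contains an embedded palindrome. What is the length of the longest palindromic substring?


Scanning 'zaabbaax' for palindromic substrings.
Substring at positions 1-6: 'aabbaa'.
Check: reverse('aabbaa') = 'aabbaa' -> palindrome confirmed.
Neighbouring characters ('z' / 'x') break symmetry, so it cannot extend further.
No longer palindromic substring exists; longest length = 6

6


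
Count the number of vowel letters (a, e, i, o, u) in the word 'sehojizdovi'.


Scanning each character of 'sehojizdovi':
  Position 1: 's' -> consonant (running count: 0)
  Position 2: 'e' -> vowel (running count: 1)
  Position 3: 'h' -> consonant (running count: 1)
  Position 4: 'o' -> vowel (running count: 2)
  Position 5: 'j' -> consonant (running count: 2)
  Position 6: 'i' -> vowel (running count: 3)
  Position 7: 'z' -> consonant (running count: 3)
  Position 8: 'd' -> consonant (running count: 3)
  Position 9: 'o' -> vowel (running count: 4)
  Position 10: 'v' -> consonant (running count: 4)
  Position 11: 'i' -> vowel (running count: 5)
Total vowels: 5

5


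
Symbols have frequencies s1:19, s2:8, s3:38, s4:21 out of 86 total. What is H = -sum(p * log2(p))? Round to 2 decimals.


Computing entropy H = -sum(p_i * log2(p_i)):
  s1: p = 19/86 = 0.2209, -p*log2(p) = 0.4813
  s2: p = 8/86 = 0.0930, -p*log2(p) = 0.3187
  s3: p = 38/86 = 0.4419, -p*log2(p) = 0.5207
  s4: p = 21/86 = 0.2442, -p*log2(p) = 0.4967
H = sum of terms = 1.8174
Rounded to 2 decimals: 1.82

1.82


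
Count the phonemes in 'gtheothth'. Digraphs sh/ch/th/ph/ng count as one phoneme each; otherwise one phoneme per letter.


Parsing 'gtheothth' greedily, digraphs first:
  'g' -> consonant phoneme (phonemes so far: 1)
  'th' -> digraph (1 consonant phoneme) (phonemes so far: 2)
  'e' -> vowel phoneme (phonemes so far: 3)
  'o' -> vowel phoneme (phonemes so far: 4)
  'th' -> digraph (1 consonant phoneme) (phonemes so far: 5)
  'th' -> digraph (1 consonant phoneme) (phonemes so far: 6)
Total phonemes: 6

6


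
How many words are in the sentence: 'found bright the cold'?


Counting words by splitting on spaces:
  Word 1: 'found'
  Word 2: 'bright'
  Word 3: 'the'
  Word 4: 'cold'
Total words: 4

4


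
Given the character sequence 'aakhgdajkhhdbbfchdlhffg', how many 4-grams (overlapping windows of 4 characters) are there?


String 'aakhgdajkhhdbbfchdlhffg' has length L = 23.
Number of overlapping n-grams = L - n + 1
Substituting: 23 - 4 + 1 = 20

20


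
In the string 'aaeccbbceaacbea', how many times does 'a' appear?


Scanning 'aaeccbbceaacbea' for 'a':
  Position 0: 'a' -> MATCH (count: 1)
  Position 1: 'a' -> MATCH (count: 2)
  Position 9: 'a' -> MATCH (count: 3)
  Position 10: 'a' -> MATCH (count: 4)
  Position 14: 'a' -> MATCH (count: 5)
Total occurrences of 'a': 5

5


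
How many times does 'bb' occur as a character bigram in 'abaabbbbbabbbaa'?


Scanning 'abaabbbbbabbbaa' for bigram 'bb':
  Position 0: 'ab' -> no
  Position 1: 'ba' -> no
  Position 2: 'aa' -> no
  Position 3: 'ab' -> no
  Position 4: 'bb' -> MATCH
  Position 5: 'bb' -> MATCH
  Position 6: 'bb' -> MATCH
  Position 7: 'bb' -> MATCH
  Position 8: 'ba' -> no
  Position 9: 'ab' -> no
  Position 10: 'bb' -> MATCH
  Position 11: 'bb' -> MATCH
  Position 12: 'ba' -> no
  Position 13: 'aa' -> no
Total matches: 6

6


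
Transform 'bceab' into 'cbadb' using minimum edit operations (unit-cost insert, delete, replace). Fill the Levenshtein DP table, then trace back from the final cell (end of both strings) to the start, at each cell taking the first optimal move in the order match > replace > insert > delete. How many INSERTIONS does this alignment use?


Edit distance = 3. Backtracking from cell (5, 5) with preference match > replace > insert > delete,
then listing the resulting alignment 'bceab' -> 'cbadb' left to right:
  Step 1: delete 'b'
  Step 2: keep 'c'
  Step 3: replace e->b
  Step 4: keep 'a'
  Step 5: insert 'd' [insertion #1]
  Step 6: keep 'b'
Total insertions: 1

1


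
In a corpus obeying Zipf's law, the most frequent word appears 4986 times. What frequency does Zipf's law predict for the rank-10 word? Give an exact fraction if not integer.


Zipf's law: freq(rank) = f1 / rank
f1 = 4986, rank = 10
freq = 4986 / 10
GCD(4986, 10) = 2
Simplified: 2493/5

2493/5


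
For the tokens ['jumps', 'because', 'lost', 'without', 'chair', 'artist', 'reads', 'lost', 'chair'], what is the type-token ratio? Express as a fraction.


Tokens: 9
Unique types: ('artist', 'because', 'chair', 'jumps', 'lost', 'reads', 'without') = 7
TTR = 7/9
Already in lowest terms.

7/9


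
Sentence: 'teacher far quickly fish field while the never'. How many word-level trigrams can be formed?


Word trigrams from [8] words:
  Trigram 1: (teacher far quickly)
  Trigram 2: (far quickly fish)
  Trigram 3: (quickly fish field)
  Trigram 4: (fish field while)
  Trigram 5: (field while the)
  Trigram 6: (while the never)
Total word trigrams: 8 - 2 = 6

6


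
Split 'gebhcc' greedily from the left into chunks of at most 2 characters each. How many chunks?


'gebhcc' has 6 characters.
Chunking with max size 2:
  Chunk 1: 'ge' (positions 0-1)
  Chunk 2: 'bh' (positions 2-3)
  Chunk 3: 'cc' (positions 4-5)
Total chunks: ceil(6 / 2) = 3

3


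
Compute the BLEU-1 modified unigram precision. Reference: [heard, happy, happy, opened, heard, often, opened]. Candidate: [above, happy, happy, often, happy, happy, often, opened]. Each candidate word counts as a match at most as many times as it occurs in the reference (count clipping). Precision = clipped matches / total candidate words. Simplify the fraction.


Reference word counts: {'happy': 2, 'heard': 2, 'often': 1, 'opened': 2}
Checking each candidate word (with clipping):
  'above' -> not in reference -> no match (matches: 0)
  'happy' -> in reference (ref count 2, used 1/2) -> match (matches: 1)
  'happy' -> in reference (ref count 2, used 2/2) -> match (matches: 2)
  'often' -> in reference (ref count 1, used 1/1) -> match (matches: 3)
  'happy' -> ref count 2 already used up (2/2) -> clipped, no match (matches: 3)
  'happy' -> ref count 2 already used up (2/2) -> clipped, no match (matches: 3)
  'often' -> ref count 1 already used up (1/1) -> clipped, no match (matches: 3)
  'opened' -> in reference (ref count 2, used 1/2) -> match (matches: 4)
Clipped matches: 4, Candidate length: 8
Precision = 4/8 = 1/2

1/2


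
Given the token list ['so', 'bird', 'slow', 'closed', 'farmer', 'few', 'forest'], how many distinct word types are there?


Listing all tokens and tracking unique types:
  Token 1: 'so' -> NEW (unique so far: 1)
  Token 2: 'bird' -> NEW (unique so far: 2)
  Token 3: 'slow' -> NEW (unique so far: 3)
  Token 4: 'closed' -> NEW (unique so far: 4)
  Token 5: 'farmer' -> NEW (unique so far: 5)
  Token 6: 'few' -> NEW (unique so far: 6)
  Token 7: 'forest' -> NEW (unique so far: 7)
Unique types: ('bird', 'closed', 'farmer', 'few', 'forest', 'slow', 'so')
Vocabulary size: 7

7


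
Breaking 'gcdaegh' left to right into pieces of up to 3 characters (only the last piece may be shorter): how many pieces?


'gcdaegh' has 7 characters.
Chunking with max size 3:
  Chunk 1: 'gcd' (positions 0-2)
  Chunk 2: 'aeg' (positions 3-5)
  Chunk 3: 'h' (positions 6-6)
Total chunks: ceil(7 / 3) = 3

3


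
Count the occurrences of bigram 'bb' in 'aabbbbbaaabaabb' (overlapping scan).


Scanning 'aabbbbbaaabaabb' for bigram 'bb':
  Position 0: 'aa' -> no
  Position 1: 'ab' -> no
  Position 2: 'bb' -> MATCH
  Position 3: 'bb' -> MATCH
  Position 4: 'bb' -> MATCH
  Position 5: 'bb' -> MATCH
  Position 6: 'ba' -> no
  Position 7: 'aa' -> no
  Position 8: 'aa' -> no
  Position 9: 'ab' -> no
  Position 10: 'ba' -> no
  Position 11: 'aa' -> no
  Position 12: 'ab' -> no
  Position 13: 'bb' -> MATCH
Total matches: 5

5


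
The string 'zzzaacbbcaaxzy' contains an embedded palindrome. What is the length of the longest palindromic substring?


Scanning 'zzzaacbbcaaxzy' for palindromic substrings.
Substring at positions 3-10: 'aacbbcaa'.
Check: reverse('aacbbcaa') = 'aacbbcaa' -> palindrome confirmed.
Neighbouring characters ('z' / 'x') break symmetry, so it cannot extend further.
No longer palindromic substring exists; longest length = 8

8


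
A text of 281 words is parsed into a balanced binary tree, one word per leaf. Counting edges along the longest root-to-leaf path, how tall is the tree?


In a balanced binary tree with n leaves the deepest leaf is ceil(log2(n)) edges below the root.
log2(281) = 8.1344
ceil(8.1344) = 9
height (edges) = 9

9


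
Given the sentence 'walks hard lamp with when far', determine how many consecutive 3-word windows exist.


Word trigrams from [6] words:
  Trigram 1: (walks hard lamp)
  Trigram 2: (hard lamp with)
  Trigram 3: (lamp with when)
  Trigram 4: (with when far)
Total word trigrams: 6 - 2 = 4

4


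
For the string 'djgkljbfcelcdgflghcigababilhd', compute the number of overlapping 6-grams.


String 'djgkljbfcelcdgflghcigababilhd' has length L = 29.
Number of overlapping n-grams = L - n + 1
Substituting: 29 - 6 + 1 = 24

24


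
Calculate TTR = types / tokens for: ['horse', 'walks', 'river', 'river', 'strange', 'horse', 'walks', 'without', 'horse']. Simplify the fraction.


Tokens: 9
Unique types: ('horse', 'river', 'strange', 'walks', 'without') = 5
TTR = 5/9
Already in lowest terms.

5/9


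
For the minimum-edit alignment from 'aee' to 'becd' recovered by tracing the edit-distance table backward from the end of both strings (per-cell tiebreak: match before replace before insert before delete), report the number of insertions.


Edit distance = 3. Backtracking from cell (3, 4) with preference match > replace > insert > delete,
then listing the resulting alignment 'aee' -> 'becd' left to right:
  Step 1: replace a->b
  Step 2: keep 'e'
  Step 3: insert 'c' [insertion #1]
  Step 4: replace e->d
Total insertions: 1

1


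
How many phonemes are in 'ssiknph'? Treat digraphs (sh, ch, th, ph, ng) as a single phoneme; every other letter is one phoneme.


Parsing 'ssiknph' greedily, digraphs first:
  's' -> consonant phoneme (phonemes so far: 1)
  's' -> consonant phoneme (phonemes so far: 2)
  'i' -> vowel phoneme (phonemes so far: 3)
  'k' -> consonant phoneme (phonemes so far: 4)
  'n' -> consonant phoneme (phonemes so far: 5)
  'ph' -> digraph (1 consonant phoneme) (phonemes so far: 6)
Total phonemes: 6

6


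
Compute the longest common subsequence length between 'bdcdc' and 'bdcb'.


DP table for LCS of 'bdcdc' and 'bdcb':
       b  d  c  b
    0  0  0  0  0
  b 0  1  1  1  1
  d 0  1  2  2  2
  c 0  1  2  3  3
  d 0  1  2  3  3
  c 0  1  2  3  3
LCS: 'bdc'
LCS length = 3

3


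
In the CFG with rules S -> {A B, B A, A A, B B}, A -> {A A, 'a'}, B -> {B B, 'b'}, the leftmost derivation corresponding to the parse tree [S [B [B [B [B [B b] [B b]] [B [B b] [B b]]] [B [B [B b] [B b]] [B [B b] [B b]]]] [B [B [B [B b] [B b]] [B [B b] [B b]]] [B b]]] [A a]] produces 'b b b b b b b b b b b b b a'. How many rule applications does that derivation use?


Every bracketed nonterminal node [X ...] in the tree is produced by exactly one rule application.
Reading the tree off as a leftmost derivation:
  Step 1: S  =>  B A   (applied S -> B A)
  Step 2: B A  =>  B B A   (applied B -> B B)
  Step 3: B B A  =>  B B B A   (applied B -> B B)
  Step 4: B B B A  =>  B B B B A   (applied B -> B B)
  Step 5: B B B B A  =>  B B B B B A   (applied B -> B B)
  Step 6: B B B B B A  =>  b B B B B A   (applied B -> b)
  Step 7: b B B B B A  =>  b b B B B A   (applied B -> b)
  Step 8: b b B B B A  =>  b b B B B B A   (applied B -> B B)
  Step 9: b b B B B B A  =>  b b b B B B A   (applied B -> b)
  Step 10: b b b B B B A  =>  b b b b B B A   (applied B -> b)
  Step 11: b b b b B B A  =>  b b b b B B B A   (applied B -> B B)
  Step 12: b b b b B B B A  =>  b b b b B B B B A   (applied B -> B B)
  Step 13: b b b b B B B B A  =>  b b b b b B B B A   (applied B -> b)
  Step 14: b b b b b B B B A  =>  b b b b b b B B A   (applied B -> b)
  Step 15: b b b b b b B B A  =>  b b b b b b B B B A   (applied B -> B B)
  Step 16: b b b b b b B B B A  =>  b b b b b b b B B A   (applied B -> b)
  Step 17: b b b b b b b B B A  =>  b b b b b b b b B A   (applied B -> b)
  Step 18: b b b b b b b b B A  =>  b b b b b b b b B B A   (applied B -> B B)
  Step 19: b b b b b b b b B B A  =>  b b b b b b b b B B B A   (applied B -> B B)
  Step 20: b b b b b b b b B B B A  =>  b b b b b b b b B B B B A   (applied B -> B B)
  Step 21: b b b b b b b b B B B B A  =>  b b b b b b b b b B B B A   (applied B -> b)
  Step 22: b b b b b b b b b B B B A  =>  b b b b b b b b b b B B A   (applied B -> b)
  Step 23: b b b b b b b b b b B B A  =>  b b b b b b b b b b B B B A   (applied B -> B B)
  Step 24: b b b b b b b b b b B B B A  =>  b b b b b b b b b b b B B A   (applied B -> b)
  Step 25: b b b b b b b b b b b B B A  =>  b b b b b b b b b b b b B A   (applied B -> b)
  Step 26: b b b b b b b b b b b b B A  =>  b b b b b b b b b b b b b A   (applied B -> b)
  Step 27: b b b b b b b b b b b b b A  =>  b b b b b b b b b b b b b a   (applied A -> a)
Final yield: b b b b b b b b b b b b b a
Total rewrite steps: 27

27


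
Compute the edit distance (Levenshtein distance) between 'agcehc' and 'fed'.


Building DP table for s1='agcehc' (len 6) and s2='fed' (len 3):
       f  e  d
    0  1  2  3
  a 1  1  2  3
  g 2  2  2  3
  c 3  3  3  3
  e 4  4  3  4
  h 5  5  4  4
  c 6  6  5  5
Edit distance = dp[6][3] = 5

5


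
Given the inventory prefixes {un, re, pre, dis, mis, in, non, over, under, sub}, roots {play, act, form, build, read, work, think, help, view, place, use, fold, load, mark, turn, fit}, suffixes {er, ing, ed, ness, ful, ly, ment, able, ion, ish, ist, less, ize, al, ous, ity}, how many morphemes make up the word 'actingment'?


Segmenting 'actingment' against the inventory:
  'act' -> root (morpheme 1)
  'ing' -> suffix (morpheme 2)
  'ment' -> suffix (morpheme 3)
Total morphemes: 3

3


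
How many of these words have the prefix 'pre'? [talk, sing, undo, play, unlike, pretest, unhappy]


Checking each word for prefix 'pre':
  'talk' -> no (count: 0)
  'sing' -> no (count: 0)
  'undo' -> no (count: 0)
  'play' -> no (count: 0)
  'unlike' -> no (count: 0)
  'pretest' -> YES, starts with 'pre' (count: 1)
  'unhappy' -> no (count: 1)
Total with prefix 'pre': 1

1


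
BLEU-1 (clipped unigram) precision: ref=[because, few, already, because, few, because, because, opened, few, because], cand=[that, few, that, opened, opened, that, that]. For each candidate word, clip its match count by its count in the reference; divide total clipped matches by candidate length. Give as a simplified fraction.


Reference word counts: {'already': 1, 'because': 5, 'few': 3, 'opened': 1}
Checking each candidate word (with clipping):
  'that' -> not in reference -> no match (matches: 0)
  'few' -> in reference (ref count 3, used 1/3) -> match (matches: 1)
  'that' -> not in reference -> no match (matches: 1)
  'opened' -> in reference (ref count 1, used 1/1) -> match (matches: 2)
  'opened' -> ref count 1 already used up (1/1) -> clipped, no match (matches: 2)
  'that' -> not in reference -> no match (matches: 2)
  'that' -> not in reference -> no match (matches: 2)
Clipped matches: 2, Candidate length: 7
Precision = 2/7

2/7
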